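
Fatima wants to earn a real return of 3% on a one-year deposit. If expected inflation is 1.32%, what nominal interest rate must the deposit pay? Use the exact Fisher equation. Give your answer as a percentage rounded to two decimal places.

4.36%

(1 + i) = (1 + r)(1 + π) = 1.03000 × 1.01320 = 1.043596
i = 1.043596 − 1, so the required nominal rate is 4.36%.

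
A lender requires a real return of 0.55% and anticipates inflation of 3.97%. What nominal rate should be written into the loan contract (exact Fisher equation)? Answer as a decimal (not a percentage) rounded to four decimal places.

0.0454

(1 + i) = (1 + r)(1 + π) = 1.00550 × 1.03970 = 1.04541835
i = 1.04541835 − 1, so the required nominal rate is 0.0454.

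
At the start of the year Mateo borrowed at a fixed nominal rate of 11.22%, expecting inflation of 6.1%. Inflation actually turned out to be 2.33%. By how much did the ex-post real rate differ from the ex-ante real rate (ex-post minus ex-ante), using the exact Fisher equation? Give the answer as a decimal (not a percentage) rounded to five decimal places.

Ex-ante: (1 + 0.1122)/(1 + 0.0610) − 1 = 4.8256%
Ex-post: (1 + 0.1122)/(1 + 0.0233) − 1 = 8.6876%
Difference (ex-post − ex-ante) = 3.8619% → 0.03862.

0.03862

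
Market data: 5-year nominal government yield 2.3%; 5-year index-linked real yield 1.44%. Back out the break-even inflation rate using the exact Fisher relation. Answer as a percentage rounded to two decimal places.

0.85%

(1 + π) = (1 + i)/(1 + r) = 1.02300 / 1.01440 = 1.008478
Break-even inflation = 1.008478 − 1 → 0.85%.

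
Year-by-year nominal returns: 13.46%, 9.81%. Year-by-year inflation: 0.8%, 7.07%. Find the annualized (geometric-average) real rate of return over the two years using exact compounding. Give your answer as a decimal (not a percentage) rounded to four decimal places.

0.0744

Nominal growth factor = 1.1346 × 1.0981 = 1.24590426
Price-level growth factor = 1.0080 × 1.0707 = 1.07926560
Real growth factor = 1.24590426 / 1.07926560 = 1.15440005
Annualized real rate = 1.15440005^(1/2) − 1 = 7.4430% → 0.0744.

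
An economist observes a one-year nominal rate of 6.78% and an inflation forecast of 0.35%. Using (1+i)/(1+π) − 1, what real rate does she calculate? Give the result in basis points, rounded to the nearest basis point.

641 basis points

1 + r = 1.06780 / 1.00350 = 1.064076
r = 1.064076 − 1 = 6.4076%, i.e. 641 basis points.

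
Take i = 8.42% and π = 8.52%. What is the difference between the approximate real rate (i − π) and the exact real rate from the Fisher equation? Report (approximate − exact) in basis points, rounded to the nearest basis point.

-1 basis points

Approximate: r ≈ 8.420% − 8.520% = -0.1000%
Exact: (1 + 0.0842)/(1 + 0.0852) − 1 = -0.0921%
Error = -0.1000% − (-0.0921%) = -0.0079% → -1 basis points.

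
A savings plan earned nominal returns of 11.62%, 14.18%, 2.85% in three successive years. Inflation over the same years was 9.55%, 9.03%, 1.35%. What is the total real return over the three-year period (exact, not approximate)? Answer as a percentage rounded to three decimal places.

8.281%

Nominal growth factor = 1.1162 × 1.1418 × 1.0285 = 1.3107998
Price-level growth factor = 1.0955 × 1.0903 × 1.0135 = 1.2105484
Real growth factor = 1.3107998 / 1.2105484 = 1.0828149
Total real return = 1.0828149 − 1 → 8.281%.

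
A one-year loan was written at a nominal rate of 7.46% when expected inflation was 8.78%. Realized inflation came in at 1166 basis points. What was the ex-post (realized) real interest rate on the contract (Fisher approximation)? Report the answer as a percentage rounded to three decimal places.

-4.200%

Ex-post: 7.46% − 11.66% = -4.200%
So the realized real rate is -4.200%.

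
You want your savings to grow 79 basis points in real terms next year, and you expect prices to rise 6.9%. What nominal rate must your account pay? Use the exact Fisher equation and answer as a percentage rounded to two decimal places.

(1 + i) = (1 + r)(1 + π) = 1.00790 × 1.06900 = 1.0774451
i = 1.0774451 − 1, so the required nominal rate is 7.74%.

7.74%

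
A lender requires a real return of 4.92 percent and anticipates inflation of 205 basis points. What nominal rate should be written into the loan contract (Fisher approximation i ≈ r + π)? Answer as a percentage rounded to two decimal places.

i ≈ r + π = 4.92% + 2.05% = 6.97%.

6.97%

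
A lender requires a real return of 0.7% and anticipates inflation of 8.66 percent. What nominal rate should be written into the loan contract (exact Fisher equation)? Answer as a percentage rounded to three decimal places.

(1 + i) = (1 + r)(1 + π) = 1.00700 × 1.08660 = 1.0942062
i = 1.0942062 − 1, so the required nominal rate is 9.421%.

9.421%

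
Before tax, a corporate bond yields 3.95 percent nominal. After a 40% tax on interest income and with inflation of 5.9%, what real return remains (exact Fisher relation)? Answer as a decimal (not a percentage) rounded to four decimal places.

-0.0333

After-tax nominal return = 3.95% × (1 − 0.4) = 2.3700%.
1 + r = 1.02370 / 1.05900 = 0.966667
After-tax real rate = 0.966667 − 1 → -0.0333.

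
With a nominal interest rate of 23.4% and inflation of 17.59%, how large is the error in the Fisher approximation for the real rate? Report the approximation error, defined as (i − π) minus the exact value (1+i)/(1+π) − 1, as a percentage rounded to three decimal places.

0.869%

Approximate: r ≈ 23.400% − 17.590% = 5.8100%
Exact: (1 + 0.2340)/(1 + 0.1759) − 1 = 4.9409%
Error = 5.8100% − 4.9409% = 0.8691% → 0.869%.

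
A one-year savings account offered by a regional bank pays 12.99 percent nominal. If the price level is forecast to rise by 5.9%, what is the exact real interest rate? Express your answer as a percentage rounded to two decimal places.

6.69%

By the Fisher equation, 1 + r = (1 + i)/(1 + π).
1 + r = 1.12990 / 1.05900 = 1.06694995
r = 1.06694995 − 1 = 6.694995%, i.e. 6.69%.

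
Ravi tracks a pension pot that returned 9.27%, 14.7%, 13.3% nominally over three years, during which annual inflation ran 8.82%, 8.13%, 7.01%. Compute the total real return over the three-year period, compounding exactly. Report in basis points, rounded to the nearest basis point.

1278 basis points

Nominal growth factor = 1.0927 × 1.1470 × 1.1330 = 1.420019
Price-level growth factor = 1.0882 × 1.0813 × 1.0701 = 1.259155
Real growth factor = 1.420019 / 1.259155 = 1.127756
Total real return = 1.127756 − 1 → 1278 basis points.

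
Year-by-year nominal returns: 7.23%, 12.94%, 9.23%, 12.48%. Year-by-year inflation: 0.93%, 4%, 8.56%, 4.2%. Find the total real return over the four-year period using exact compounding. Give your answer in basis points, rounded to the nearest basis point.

2531 basis points

Nominal growth factor = 1.0723 × 1.1294 × 1.0923 × 1.1248 = 1.487926
Price-level growth factor = 1.0093 × 1.0400 × 1.0856 × 1.0420 = 1.187384
Real growth factor = 1.487926 / 1.187384 = 1.253113
Total real return = 1.253113 − 1 → 2531 basis points.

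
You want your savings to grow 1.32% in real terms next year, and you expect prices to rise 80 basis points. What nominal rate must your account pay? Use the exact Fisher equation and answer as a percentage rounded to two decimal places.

2.13%

(1 + i) = (1 + r)(1 + π) = 1.01320 × 1.00800 = 1.0213056
i = 1.0213056 − 1, so the required nominal rate is 2.13%.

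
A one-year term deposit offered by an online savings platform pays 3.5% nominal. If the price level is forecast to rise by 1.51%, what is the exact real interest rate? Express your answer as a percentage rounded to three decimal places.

1.960%

1 + r = 1.03500 / 1.01510 = 1.019604
r = 1.019604 − 1 = 1.9604%, i.e. 1.960%.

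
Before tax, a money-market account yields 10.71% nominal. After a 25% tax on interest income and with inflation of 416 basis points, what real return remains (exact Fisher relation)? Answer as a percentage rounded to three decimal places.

After-tax nominal return = 10.71% × (1 − 0.25) = 8.0325%.
1 + r = 1.080325 / 1.04160 = 1.037178
After-tax real rate = 1.037178 − 1 → 3.718%.

3.718%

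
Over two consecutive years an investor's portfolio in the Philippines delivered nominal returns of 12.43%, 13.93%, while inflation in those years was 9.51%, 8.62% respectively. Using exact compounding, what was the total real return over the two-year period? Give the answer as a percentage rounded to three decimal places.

Nominal growth factor = 1.1243 × 1.1393 = 1.280915
Price-level growth factor = 1.0951 × 1.0862 = 1.189498
Real growth factor = 1.280915 / 1.189498 = 1.076854
Total real return = 1.076854 − 1 → 7.685%.

7.685%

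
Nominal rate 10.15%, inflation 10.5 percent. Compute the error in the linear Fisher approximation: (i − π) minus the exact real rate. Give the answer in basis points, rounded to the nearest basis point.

Approximate: r ≈ 10.150% − 10.500% = -0.3500%
Exact: (1 + 0.1015)/(1 + 0.1050) − 1 = -0.3167%
Error = -0.3500% − (-0.3167%) = -0.0333% → -3 basis points.

-3 basis points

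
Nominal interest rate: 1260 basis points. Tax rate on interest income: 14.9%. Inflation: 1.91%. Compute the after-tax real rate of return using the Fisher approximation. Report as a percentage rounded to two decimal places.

8.81%

After-tax nominal return = 12.6% × (1 − 0.149) = 10.7226%.
r ≈ 10.7226% − 1.91% → 8.81%.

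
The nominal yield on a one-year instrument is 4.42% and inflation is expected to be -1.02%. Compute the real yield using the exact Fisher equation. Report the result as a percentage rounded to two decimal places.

5.50%

By the Fisher relation, 1 + r = (1 + i)/(1 + π).
1 + r = 1.04420 / 0.98980 = 1.054961
r = 1.054961 − 1 = 5.4961%, i.e. 5.50%.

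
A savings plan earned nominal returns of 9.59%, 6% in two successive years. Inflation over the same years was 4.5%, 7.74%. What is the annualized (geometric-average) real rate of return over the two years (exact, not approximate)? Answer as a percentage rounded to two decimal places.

1.58%

Compound the nominal returns: 1.0959 × 1.0600 = 1.16165400.
Compound inflation: 1.0450 × 1.0774 = 1.12588300.
Deflate: 1.16165400 / 1.12588300 = 1.03177151.
Annualized real rate = 1.03177151^(1/2) − 1 = 1.5762% → 1.58%.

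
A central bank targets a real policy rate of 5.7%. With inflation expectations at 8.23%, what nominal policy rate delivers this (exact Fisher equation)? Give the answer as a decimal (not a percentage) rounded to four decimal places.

0.1440

(1 + i) = (1 + r)(1 + π) = 1.05700 × 1.08230 = 1.1439911
i = 1.1439911 − 1, so the required nominal rate is 0.1440.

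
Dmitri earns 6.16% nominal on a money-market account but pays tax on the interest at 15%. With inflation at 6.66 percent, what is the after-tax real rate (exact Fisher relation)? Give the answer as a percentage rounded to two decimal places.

After-tax nominal return = 6.16% × (1 − 0.15) = 5.2360%.
1 + r = 1.05236 / 1.06660 = 0.986649
After-tax real rate = 0.986649 − 1 → -1.34%.

-1.34%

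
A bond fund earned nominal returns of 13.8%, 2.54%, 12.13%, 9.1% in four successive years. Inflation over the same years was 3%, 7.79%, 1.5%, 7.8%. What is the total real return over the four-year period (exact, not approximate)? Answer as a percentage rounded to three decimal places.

Nominal growth factor = 1.1380 × 1.0254 × 1.1213 × 1.0910 = 1.427520
Price-level growth factor = 1.0300 × 1.0779 × 1.0150 × 1.0780 = 1.214788
Real growth factor = 1.427520 / 1.214788 = 1.175118
Total real return = 1.175118 − 1 → 17.512%.

17.512%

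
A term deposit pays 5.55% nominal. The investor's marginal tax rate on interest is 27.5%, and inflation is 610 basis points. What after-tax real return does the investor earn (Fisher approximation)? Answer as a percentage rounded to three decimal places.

After-tax nominal return = 5.55% × (1 − 0.275) = 4.02375%.
r ≈ 4.02375% − 6.1% → -2.076%.

-2.076%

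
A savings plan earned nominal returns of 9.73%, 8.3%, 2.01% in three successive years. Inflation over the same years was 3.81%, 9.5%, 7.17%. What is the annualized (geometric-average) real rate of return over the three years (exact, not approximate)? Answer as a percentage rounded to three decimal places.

Nominal growth factor = 1.0973 × 1.0830 × 1.0201 = 1.21226226
Price-level growth factor = 1.0381 × 1.0950 × 1.0717 = 1.21822229
Real growth factor = 1.21226226 / 1.21822229 = 0.99510760
Annualized real rate = 0.99510760^(1/3) − 1 = -0.1633% → -0.163%.

-0.163%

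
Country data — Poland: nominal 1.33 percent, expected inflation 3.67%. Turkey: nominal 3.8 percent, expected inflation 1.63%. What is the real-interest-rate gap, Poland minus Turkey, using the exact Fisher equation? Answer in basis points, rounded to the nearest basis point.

Poland: (1 + 0.0133)/(1 + 0.0367) − 1 = -2.2572%
Turkey: (1 + 0.0380)/(1 + 0.0163) − 1 = 2.1352%
Differential = -2.2572% − 2.1352% = -4.3924% → -439 basis points.

-439 basis points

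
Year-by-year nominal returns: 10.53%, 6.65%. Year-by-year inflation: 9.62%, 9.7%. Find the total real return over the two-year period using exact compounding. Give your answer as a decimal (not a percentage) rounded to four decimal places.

-0.0197

Compound the nominal returns: 1.1053 × 1.0665 = 1.178802.
Compound inflation: 1.0962 × 1.0970 = 1.202531.
Deflate: 1.178802 / 1.202531 = 0.980268.
Total real return = 0.980268 − 1 → -0.0197.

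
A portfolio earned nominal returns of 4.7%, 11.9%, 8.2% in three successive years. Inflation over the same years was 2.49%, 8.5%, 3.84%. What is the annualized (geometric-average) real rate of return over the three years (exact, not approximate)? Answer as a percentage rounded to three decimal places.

3.160%

Nominal growth factor = 1.0470 × 1.1190 × 1.0820 = 1.267663626
Price-level growth factor = 1.0249 × 1.0850 × 1.0384 = 1.154717934
Real growth factor = 1.267663626 / 1.154717934 = 1.097812365
Annualized real rate = 1.097812365^(1/3) − 1 = 3.15953% → 3.160%.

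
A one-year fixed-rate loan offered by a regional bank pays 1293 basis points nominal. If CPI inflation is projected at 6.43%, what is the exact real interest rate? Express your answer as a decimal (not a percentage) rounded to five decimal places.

0.06107

1 + r = 1.12930 / 1.06430 = 1.061073
r = 1.061073 − 1 = 6.1073%, i.e. 0.06107.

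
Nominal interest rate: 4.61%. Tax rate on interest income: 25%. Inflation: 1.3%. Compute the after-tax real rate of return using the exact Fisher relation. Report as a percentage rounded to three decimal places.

2.130%

After-tax nominal return = 4.61% × (1 − 0.25) = 3.4575%.
1 + r = 1.034575 / 1.01300 = 1.021298
After-tax real rate = 1.021298 − 1 → 2.130%.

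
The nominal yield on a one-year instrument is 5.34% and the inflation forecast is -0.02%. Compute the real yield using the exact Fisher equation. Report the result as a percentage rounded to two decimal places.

5.36%

By the Fisher identity, 1 + r = (1 + i)/(1 + π).
1 + r = 1.05340 / 0.99980 = 1.053611
r = 1.053611 − 1 = 5.3611%, i.e. 5.36%.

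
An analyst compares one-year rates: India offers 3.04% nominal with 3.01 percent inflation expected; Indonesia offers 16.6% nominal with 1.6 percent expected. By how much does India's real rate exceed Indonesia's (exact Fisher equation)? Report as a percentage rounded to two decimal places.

India: (1 + 0.0304)/(1 + 0.0301) − 1 = 0.0291%
Indonesia: (1 + 0.1660)/(1 + 0.0160) − 1 = 14.7638%
Differential = 0.0291% − 14.7638% = -14.7347% → -14.73%.

-14.73%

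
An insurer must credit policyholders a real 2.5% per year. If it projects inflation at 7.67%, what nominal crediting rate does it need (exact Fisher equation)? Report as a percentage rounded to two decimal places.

10.36%

(1 + i) = (1 + r)(1 + π) = 1.02500 × 1.07670 = 1.1036175
i = 1.1036175 − 1, so the required nominal rate is 10.36%.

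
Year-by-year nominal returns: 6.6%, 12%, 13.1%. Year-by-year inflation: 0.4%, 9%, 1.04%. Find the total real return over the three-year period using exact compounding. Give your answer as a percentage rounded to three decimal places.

22.119%

Compound the nominal returns: 1.0660 × 1.1200 × 1.1310 = 1.350324.
Compound inflation: 1.0040 × 1.0900 × 1.0104 = 1.105741.
Deflate: 1.350324 / 1.105741 = 1.221193.
Total real return = 1.221193 − 1 → 22.119%.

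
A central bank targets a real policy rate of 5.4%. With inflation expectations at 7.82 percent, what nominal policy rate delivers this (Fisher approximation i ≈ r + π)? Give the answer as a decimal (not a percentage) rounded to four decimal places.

i ≈ r + π = 5.4% + 7.82% = 0.1322.

0.1322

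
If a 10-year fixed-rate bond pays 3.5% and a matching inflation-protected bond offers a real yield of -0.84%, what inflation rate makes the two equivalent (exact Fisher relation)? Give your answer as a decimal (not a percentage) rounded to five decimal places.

(1 + π) = (1 + i)/(1 + r) = 1.03500 / 0.99160 = 1.043768
Break-even inflation = 1.043768 − 1 → 0.04377.

0.04377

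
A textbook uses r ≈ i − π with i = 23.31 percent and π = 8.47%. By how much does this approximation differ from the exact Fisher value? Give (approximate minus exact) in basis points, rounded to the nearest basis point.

Approximate: r ≈ 23.310% − 8.470% = 14.8400%
Exact: (1 + 0.2331)/(1 + 0.0847) − 1 = 13.6812%
Error = 14.8400% − 13.6812% = 1.1588% → 116 basis points.

116 basis points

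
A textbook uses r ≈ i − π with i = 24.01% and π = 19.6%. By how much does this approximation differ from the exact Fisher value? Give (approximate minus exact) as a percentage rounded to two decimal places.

Approximate: r ≈ 24.010% − 19.600% = 4.4100%
Exact: (1 + 0.2401)/(1 + 0.1960) − 1 = 3.6873%
Error = 4.4100% − 3.6873% = 0.7227% → 0.72%.

0.72%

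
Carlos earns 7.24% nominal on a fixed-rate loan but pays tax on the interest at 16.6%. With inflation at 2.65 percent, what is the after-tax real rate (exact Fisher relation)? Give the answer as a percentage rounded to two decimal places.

3.30%

After-tax nominal return = 7.24% × (1 − 0.166) = 6.03816%.
1 + r = 1.0603816 / 1.02650 = 1.033007
After-tax real rate = 1.033007 − 1 → 3.30%.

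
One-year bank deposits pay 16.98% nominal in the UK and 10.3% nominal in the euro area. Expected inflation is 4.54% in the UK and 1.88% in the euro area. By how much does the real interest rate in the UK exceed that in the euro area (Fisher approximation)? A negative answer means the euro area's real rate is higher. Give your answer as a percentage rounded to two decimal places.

The UK: 16.98% − 4.54% = 12.440%
The euro area: 10.3% − 1.88% = 8.420%
Differential = 4.020% → 4.02%.

4.02%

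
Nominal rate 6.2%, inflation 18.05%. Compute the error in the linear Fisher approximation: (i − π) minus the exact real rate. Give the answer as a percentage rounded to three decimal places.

Approximate: r ≈ 6.200% − 18.050% = -11.8500%
Exact: (1 + 0.0620)/(1 + 0.1805) − 1 = -10.0381%
Error = -11.8500% − (-10.0381%) = -1.8119% → -1.812%.

-1.812%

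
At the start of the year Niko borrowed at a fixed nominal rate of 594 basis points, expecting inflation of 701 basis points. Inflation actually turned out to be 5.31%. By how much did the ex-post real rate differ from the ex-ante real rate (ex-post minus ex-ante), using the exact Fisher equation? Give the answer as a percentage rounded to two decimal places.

Ex-ante: (1 + 0.0594)/(1 + 0.0701) − 1 = -0.9999%
Ex-post: (1 + 0.0594)/(1 + 0.0531) − 1 = 0.5982%
Difference (ex-post − ex-ante) = 1.5981% → 1.60%.

1.60%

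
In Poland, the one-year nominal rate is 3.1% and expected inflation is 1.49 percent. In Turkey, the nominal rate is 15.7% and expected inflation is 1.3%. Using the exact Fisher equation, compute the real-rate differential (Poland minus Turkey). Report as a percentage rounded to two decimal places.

-12.63%

Poland: (1 + 0.0310)/(1 + 0.0149) − 1 = 1.5864%
Turkey: (1 + 0.1570)/(1 + 0.0130) − 1 = 14.2152%
Differential = 1.5864% − 14.2152% = -12.6288% → -12.63%.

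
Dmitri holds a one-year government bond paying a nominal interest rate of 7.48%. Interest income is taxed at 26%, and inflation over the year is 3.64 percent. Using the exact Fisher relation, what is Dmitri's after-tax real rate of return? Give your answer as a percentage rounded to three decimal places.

After-tax nominal return = 7.48% × (1 − 0.26) = 5.5352%.
1 + r = 1.055352 / 1.03640 = 1.018286
After-tax real rate = 1.018286 − 1 → 1.829%.

1.829%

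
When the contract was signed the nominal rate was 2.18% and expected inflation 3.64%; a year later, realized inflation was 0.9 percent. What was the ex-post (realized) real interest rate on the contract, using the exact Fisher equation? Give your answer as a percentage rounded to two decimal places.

Ex-post: (1 + 0.0218)/(1 + 0.0090) − 1 = 1.2686%
So the realized real rate is 1.27%.

1.27%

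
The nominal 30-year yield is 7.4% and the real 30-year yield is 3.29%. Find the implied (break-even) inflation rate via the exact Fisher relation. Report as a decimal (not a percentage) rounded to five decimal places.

0.03979

(1 + π) = (1 + i)/(1 + r) = 1.07400 / 1.03290 = 1.039791
Break-even inflation = 1.039791 − 1 → 0.03979.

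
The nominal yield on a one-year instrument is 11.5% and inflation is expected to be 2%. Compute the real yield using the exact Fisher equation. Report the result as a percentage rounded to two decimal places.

1 + r = 1.11500 / 1.02000 = 1.093137
r = 1.093137 − 1 = 9.3137%, i.e. 9.31%.

9.31%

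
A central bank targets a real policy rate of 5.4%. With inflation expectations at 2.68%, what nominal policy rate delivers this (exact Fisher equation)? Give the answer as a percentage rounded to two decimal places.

(1 + i) = (1 + r)(1 + π) = 1.05400 × 1.02680 = 1.0822472
i = 1.0822472 − 1, so the required nominal rate is 8.22%.

8.22%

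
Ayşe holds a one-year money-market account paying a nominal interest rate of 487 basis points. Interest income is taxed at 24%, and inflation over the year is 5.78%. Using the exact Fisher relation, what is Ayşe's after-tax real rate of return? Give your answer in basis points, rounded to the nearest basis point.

-197 basis points

After-tax nominal return = 4.87% × (1 − 0.24) = 3.7012%.
1 + r = 1.037012 / 1.05780 = 0.980348
After-tax real rate = 0.980348 − 1 → -197 basis points.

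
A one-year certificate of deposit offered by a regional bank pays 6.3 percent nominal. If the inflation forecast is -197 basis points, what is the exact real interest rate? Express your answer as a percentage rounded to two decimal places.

1 + r = 1.06300 / 0.98030 = 1.084362
r = 1.084362 − 1 = 8.4362%, i.e. 8.44%.

8.44%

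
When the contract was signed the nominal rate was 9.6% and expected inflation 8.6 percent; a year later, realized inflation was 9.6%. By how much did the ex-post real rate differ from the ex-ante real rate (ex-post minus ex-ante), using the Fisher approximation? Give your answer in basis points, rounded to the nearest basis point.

Ex-ante: 9.6% − 8.6% = 1.000%
Ex-post: 9.6% − 9.6% = 0.000%
Difference (ex-post − ex-ante) = -1.0000% → -100 basis points.

-100 basis points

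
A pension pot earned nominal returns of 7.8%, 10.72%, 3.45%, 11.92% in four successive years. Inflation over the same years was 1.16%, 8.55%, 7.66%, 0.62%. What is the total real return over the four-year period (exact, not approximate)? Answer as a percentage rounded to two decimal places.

16.17%

Nominal growth factor = 1.0780 × 1.1072 × 1.0345 × 1.1192 = 1.381920
Price-level growth factor = 1.0116 × 1.0855 × 1.0766 × 1.0062 = 1.189535
Real growth factor = 1.381920 / 1.189535 = 1.161731
Total real return = 1.161731 − 1 → 16.17%.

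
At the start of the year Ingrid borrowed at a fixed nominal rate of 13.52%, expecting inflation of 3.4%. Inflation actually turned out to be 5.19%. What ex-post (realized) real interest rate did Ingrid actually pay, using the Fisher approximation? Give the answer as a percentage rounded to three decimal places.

Ex-post: 13.52% − 5.19% = 8.330%
So the realized real rate is 8.330%.

8.330%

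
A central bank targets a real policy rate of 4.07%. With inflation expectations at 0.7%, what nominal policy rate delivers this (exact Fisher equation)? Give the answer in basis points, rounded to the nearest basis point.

480 basis points

(1 + i) = (1 + r)(1 + π) = 1.04070 × 1.00700 = 1.0479849
i = 1.0479849 − 1, so the required nominal rate is 480 basis points.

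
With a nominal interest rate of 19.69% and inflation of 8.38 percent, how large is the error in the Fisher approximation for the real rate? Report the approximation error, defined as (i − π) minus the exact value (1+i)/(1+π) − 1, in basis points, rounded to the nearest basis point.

87 basis points

Approximate: r ≈ 19.690% − 8.380% = 11.3100%
Exact: (1 + 0.1969)/(1 + 0.0838) − 1 = 10.4355%
Error = 11.3100% − 10.4355% = 0.8745% → 87 basis points.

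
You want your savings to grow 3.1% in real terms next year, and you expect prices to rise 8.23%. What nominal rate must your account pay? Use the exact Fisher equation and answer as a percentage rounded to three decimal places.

11.585%

(1 + i) = (1 + r)(1 + π) = 1.03100 × 1.08230 = 1.1158513
i = 1.1158513 − 1, so the required nominal rate is 11.585%.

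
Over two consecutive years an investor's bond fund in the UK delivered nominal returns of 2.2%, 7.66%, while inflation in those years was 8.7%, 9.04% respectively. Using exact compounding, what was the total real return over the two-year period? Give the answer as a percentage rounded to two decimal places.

Nominal growth factor = 1.0220 × 1.0766 = 1.100285
Price-level growth factor = 1.0870 × 1.0904 = 1.185265
Real growth factor = 1.100285 / 1.185265 = 0.928303
Total real return = 0.928303 − 1 → -7.17%.

-7.17%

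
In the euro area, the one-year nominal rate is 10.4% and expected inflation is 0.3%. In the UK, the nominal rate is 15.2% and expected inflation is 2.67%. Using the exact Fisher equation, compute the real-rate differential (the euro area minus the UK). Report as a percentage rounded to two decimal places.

-2.13%

The euro area: (1 + 0.1040)/(1 + 0.0030) − 1 = 10.0698%
The UK: (1 + 0.1520)/(1 + 0.0267) − 1 = 12.2041%
Differential = 10.0698% − 12.2041% = -2.1344% → -2.13%.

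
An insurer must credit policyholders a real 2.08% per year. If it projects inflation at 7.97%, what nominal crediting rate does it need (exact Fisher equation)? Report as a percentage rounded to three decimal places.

(1 + i) = (1 + r)(1 + π) = 1.02080 × 1.07970 = 1.10215776
i = 1.10215776 − 1, so the required nominal rate is 10.216%.

10.216%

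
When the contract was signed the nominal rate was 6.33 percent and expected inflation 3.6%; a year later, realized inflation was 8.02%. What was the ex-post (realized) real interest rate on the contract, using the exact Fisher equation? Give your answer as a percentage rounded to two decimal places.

-1.56%

Ex-post: (1 + 0.0633)/(1 + 0.0802) − 1 = -1.5645%
So the realized real rate is -1.56%.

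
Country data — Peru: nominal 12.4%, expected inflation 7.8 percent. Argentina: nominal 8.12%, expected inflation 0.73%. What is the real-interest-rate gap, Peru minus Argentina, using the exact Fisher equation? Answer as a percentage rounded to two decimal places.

-3.07%

Peru: (1 + 0.1240)/(1 + 0.0780) − 1 = 4.2672%
Argentina: (1 + 0.0812)/(1 + 0.0073) − 1 = 7.3364%
Differential = 4.2672% − 7.3364% = -3.0693% → -3.07%.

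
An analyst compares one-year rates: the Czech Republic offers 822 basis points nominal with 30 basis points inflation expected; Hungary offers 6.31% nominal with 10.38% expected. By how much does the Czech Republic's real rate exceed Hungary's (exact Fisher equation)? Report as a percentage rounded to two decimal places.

The Czech Republic: (1 + 0.0822)/(1 + 0.0030) − 1 = 7.8963%
Hungary: (1 + 0.0631)/(1 + 0.1038) − 1 = -3.6873%
Differential = 7.8963% − (-3.6873%) = 11.5836% → 11.58%.

11.58%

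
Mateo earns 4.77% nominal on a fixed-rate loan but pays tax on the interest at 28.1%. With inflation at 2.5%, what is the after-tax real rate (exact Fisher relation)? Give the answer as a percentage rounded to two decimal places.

0.91%

After-tax nominal return = 4.77% × (1 − 0.281) = 3.42963%.
1 + r = 1.0342963 / 1.02500 = 1.009070
After-tax real rate = 1.009070 − 1 → 0.91%.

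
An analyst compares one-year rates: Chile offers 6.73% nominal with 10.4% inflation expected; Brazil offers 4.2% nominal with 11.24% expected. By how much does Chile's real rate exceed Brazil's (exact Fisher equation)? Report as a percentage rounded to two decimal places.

3.00%

Chile: (1 + 0.0673)/(1 + 0.1040) − 1 = -3.3243%
Brazil: (1 + 0.0420)/(1 + 0.1124) − 1 = -6.3287%
Differential = -3.3243% − (-6.3287%) = 3.0044% → 3.00%.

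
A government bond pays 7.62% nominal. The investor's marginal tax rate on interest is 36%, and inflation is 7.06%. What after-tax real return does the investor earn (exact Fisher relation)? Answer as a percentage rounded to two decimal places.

After-tax nominal return = 7.62% × (1 − 0.36) = 4.8768%.
1 + r = 1.048768 / 1.07060 = 0.979608
After-tax real rate = 0.979608 − 1 → -2.04%.

-2.04%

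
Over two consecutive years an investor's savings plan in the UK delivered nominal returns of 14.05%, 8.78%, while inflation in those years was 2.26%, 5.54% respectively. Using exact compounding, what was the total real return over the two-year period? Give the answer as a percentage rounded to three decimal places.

14.953%

Nominal growth factor = 1.1405 × 1.0878 = 1.240636
Price-level growth factor = 1.0226 × 1.0554 = 1.079252
Real growth factor = 1.240636 / 1.079252 = 1.149533
Total real return = 1.149533 − 1 → 14.953%.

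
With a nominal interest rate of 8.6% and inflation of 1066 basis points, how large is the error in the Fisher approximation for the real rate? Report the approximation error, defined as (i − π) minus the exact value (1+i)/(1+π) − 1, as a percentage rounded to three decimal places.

-0.198%

Approximate: r ≈ 8.600% − 10.660% = -2.0600%
Exact: (1 + 0.0860)/(1 + 0.1066) − 1 = -1.8616%
Error = -2.0600% − (-1.8616%) = -0.1984% → -0.198%.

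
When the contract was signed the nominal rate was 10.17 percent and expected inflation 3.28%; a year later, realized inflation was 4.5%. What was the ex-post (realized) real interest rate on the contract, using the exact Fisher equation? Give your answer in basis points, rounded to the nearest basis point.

543 basis points

Ex-post: (1 + 0.1017)/(1 + 0.0450) − 1 = 5.4258%
So the realized real rate is 543 basis points.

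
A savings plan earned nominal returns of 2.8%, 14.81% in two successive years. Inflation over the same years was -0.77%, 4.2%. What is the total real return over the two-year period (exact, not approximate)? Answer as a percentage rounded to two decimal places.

14.15%

Compound the nominal returns: 1.0280 × 1.1481 = 1.180247.
Compound inflation: 0.9923 × 1.0420 = 1.033977.
Deflate: 1.180247 / 1.033977 = 1.141464.
Total real return = 1.141464 − 1 → 14.15%.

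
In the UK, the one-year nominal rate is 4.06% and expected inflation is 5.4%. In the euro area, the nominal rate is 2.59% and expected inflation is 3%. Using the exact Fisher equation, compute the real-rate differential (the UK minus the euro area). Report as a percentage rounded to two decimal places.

The UK: (1 + 0.0406)/(1 + 0.0540) − 1 = -1.2713%
The euro area: (1 + 0.0259)/(1 + 0.0300) − 1 = -0.3981%
Differential = -1.2713% − (-0.3981%) = -0.8733% → -0.87%.

-0.87%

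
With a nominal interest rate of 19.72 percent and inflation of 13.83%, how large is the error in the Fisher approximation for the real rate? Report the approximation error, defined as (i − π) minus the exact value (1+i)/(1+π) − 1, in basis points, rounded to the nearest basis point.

72 basis points

Approximate: r ≈ 19.720% − 13.830% = 5.8900%
Exact: (1 + 0.1972)/(1 + 0.1383) − 1 = 5.1744%
Error = 5.8900% − 5.1744% = 0.7156% → 72 basis points.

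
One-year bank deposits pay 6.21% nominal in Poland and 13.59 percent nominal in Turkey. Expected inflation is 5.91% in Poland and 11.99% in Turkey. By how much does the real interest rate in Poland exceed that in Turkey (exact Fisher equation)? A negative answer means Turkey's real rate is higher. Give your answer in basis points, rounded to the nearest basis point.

Poland: (1 + 0.0621)/(1 + 0.0591) − 1 = 0.2833%
Turkey: (1 + 0.1359)/(1 + 0.1199) − 1 = 1.4287%
Differential = 0.2833% − 1.4287% = -1.1454% → -115 basis points.

-115 basis points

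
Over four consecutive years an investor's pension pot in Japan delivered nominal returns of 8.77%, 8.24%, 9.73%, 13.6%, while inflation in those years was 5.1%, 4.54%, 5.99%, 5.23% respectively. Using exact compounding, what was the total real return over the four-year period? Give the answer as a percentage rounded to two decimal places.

Compound the nominal returns: 1.0877 × 1.0824 × 1.0973 × 1.1360 = 1.467576.
Compound inflation: 1.0510 × 1.0454 × 1.0599 × 1.0523 = 1.225433.
Deflate: 1.467576 / 1.225433 = 1.197598.
Total real return = 1.197598 − 1 → 19.76%.

19.76%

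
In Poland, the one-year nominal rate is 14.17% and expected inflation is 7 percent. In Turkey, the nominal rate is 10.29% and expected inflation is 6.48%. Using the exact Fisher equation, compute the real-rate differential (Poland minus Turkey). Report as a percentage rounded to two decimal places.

3.12%

Poland: (1 + 0.1417)/(1 + 0.0700) − 1 = 6.7009%
Turkey: (1 + 0.1029)/(1 + 0.0648) − 1 = 3.5781%
Differential = 6.7009% − 3.5781% = 3.1228% → 3.12%.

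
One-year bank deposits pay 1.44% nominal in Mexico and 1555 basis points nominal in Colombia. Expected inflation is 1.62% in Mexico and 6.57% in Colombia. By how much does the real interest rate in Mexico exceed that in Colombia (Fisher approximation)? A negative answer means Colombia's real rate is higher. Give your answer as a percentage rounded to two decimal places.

-9.16%

Mexico: 1.44% − 1.62% = -0.180%
Colombia: 15.55% − 6.57% = 8.980%
Differential = -9.160% → -9.16%.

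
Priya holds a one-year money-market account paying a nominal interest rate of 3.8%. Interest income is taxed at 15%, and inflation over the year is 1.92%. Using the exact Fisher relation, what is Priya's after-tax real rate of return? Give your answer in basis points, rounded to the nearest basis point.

After-tax nominal return = 3.8% × (1 − 0.15) = 3.2300%.
1 + r = 1.03230 / 1.01920 = 1.012853
After-tax real rate = 1.012853 − 1 → 129 basis points.

129 basis points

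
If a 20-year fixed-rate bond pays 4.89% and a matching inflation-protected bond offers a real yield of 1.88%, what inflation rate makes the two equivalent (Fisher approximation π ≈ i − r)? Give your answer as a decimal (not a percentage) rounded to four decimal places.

π ≈ i − r = 4.89% − 1.88% → 0.0301.

0.0301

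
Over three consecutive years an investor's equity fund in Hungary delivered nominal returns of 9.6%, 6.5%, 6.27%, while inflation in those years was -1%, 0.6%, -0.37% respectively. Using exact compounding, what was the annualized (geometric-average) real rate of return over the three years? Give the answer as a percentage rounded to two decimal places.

7.72%

Compound the nominal returns: 1.0960 × 1.0650 × 1.0627 = 1.24042595.
Compound inflation: 0.9900 × 1.0060 × 0.9963 = 0.99225502.
Deflate: 1.24042595 / 0.99225502 = 1.25010801.
Annualized real rate = 1.25010801^(1/3) − 1 = 7.7248% → 7.72%.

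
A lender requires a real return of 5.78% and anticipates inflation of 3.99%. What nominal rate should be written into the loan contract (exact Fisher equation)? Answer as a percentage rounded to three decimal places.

10.001%

(1 + i) = (1 + r)(1 + π) = 1.05780 × 1.03990 = 1.10000622
i = 1.10000622 − 1, so the required nominal rate is 10.001%.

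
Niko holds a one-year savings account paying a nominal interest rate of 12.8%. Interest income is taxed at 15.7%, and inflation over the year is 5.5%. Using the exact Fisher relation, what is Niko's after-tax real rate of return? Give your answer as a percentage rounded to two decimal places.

5.01%

After-tax nominal return = 12.8% × (1 − 0.157) = 10.7904%.
1 + r = 1.107904 / 1.05500 = 1.050146
After-tax real rate = 1.050146 − 1 → 5.01%.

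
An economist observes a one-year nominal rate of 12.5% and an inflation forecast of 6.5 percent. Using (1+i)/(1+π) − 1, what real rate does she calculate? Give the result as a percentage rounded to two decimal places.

5.63%

1 + r = 1.12500 / 1.06500 = 1.056338
r = 1.056338 − 1 = 5.6338%, i.e. 5.63%.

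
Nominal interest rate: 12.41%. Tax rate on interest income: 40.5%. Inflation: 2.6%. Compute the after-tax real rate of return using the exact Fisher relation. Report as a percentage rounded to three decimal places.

4.663%

After-tax nominal return = 12.41% × (1 − 0.405) = 7.38395%.
1 + r = 1.0738395 / 1.02600 = 1.046627
After-tax real rate = 1.046627 − 1 → 4.663%.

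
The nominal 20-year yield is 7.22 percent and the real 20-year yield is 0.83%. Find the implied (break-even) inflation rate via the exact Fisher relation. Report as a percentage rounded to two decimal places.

(1 + π) = (1 + i)/(1 + r) = 1.07220 / 1.00830 = 1.063374
Break-even inflation = 1.063374 − 1 → 6.34%.

6.34%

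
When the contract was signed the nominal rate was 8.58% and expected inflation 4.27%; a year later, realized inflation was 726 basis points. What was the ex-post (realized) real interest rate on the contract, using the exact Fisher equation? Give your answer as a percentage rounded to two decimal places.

Ex-post: (1 + 0.0858)/(1 + 0.0726) − 1 = 1.2307%
So the realized real rate is 1.23%.

1.23%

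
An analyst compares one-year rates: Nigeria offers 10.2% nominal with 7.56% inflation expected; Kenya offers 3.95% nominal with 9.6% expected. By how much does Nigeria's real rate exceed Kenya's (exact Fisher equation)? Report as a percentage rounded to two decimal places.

Nigeria: (1 + 0.1020)/(1 + 0.0756) − 1 = 2.4544%
Kenya: (1 + 0.0395)/(1 + 0.0960) − 1 = -5.1551%
Differential = 2.4544% − (-5.1551%) = 7.6096% → 7.61%.

7.61%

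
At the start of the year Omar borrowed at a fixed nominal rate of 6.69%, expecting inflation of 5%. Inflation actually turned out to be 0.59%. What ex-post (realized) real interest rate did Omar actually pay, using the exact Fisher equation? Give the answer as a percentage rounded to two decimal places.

Ex-post: (1 + 0.0669)/(1 + 0.0059) − 1 = 6.0642%
So the realized real rate is 6.06%.

6.06%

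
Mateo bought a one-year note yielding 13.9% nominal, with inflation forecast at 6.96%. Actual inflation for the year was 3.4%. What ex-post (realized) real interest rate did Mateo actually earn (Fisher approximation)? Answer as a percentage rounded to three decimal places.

10.500%

Ex-post: 13.9% − 3.4% = 10.500%
So the realized real rate is 10.500%.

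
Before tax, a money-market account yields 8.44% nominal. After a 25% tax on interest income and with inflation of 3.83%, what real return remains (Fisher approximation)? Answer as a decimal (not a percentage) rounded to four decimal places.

0.0250

After-tax nominal return = 8.44% × (1 − 0.25) = 6.3300%.
r ≈ 6.3300% − 3.83% → 0.0250.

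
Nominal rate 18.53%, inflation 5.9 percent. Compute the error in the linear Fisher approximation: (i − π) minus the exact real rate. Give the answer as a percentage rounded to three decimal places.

0.704%

Approximate: r ≈ 18.530% − 5.900% = 12.6300%
Exact: (1 + 0.1853)/(1 + 0.0590) − 1 = 11.9263%
Error = 12.6300% − 11.9263% = 0.7037% → 0.704%.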